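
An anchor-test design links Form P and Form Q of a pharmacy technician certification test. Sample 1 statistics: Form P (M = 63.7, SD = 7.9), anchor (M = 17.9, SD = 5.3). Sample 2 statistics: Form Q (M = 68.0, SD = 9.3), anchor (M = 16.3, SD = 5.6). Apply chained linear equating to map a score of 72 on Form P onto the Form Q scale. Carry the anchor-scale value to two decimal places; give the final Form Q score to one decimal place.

79.9

Form P → anchor (Sample 1): v = (5.3/7.9)(72 − 63.7) + 17.9 = 23.47
anchor → Form Q (Sample 2): y = (9.3/5.6)(23.47 − 16.3) + 68.0 = 79.9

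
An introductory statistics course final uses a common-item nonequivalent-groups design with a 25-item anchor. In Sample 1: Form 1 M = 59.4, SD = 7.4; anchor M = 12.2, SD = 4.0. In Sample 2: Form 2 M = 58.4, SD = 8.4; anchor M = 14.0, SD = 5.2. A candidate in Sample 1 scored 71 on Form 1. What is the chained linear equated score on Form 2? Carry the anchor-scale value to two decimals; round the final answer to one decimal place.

65.6

Form 1 → anchor (Sample 1): v = (4.0/7.4)(71 − 59.4) + 12.2 = 18.47
anchor → Form 2 (Sample 2): y = (8.4/5.2)(18.47 − 14.0) + 58.4 = 65.6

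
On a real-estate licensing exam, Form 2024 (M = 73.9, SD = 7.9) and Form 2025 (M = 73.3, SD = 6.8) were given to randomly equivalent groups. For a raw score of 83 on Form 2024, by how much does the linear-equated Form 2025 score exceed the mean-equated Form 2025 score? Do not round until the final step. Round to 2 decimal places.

Mean-equated: 83 + (73.3 − 73.9) = 82.40
Linear-equated: (6.8/7.9)(83 − 73.9) + 73.3 = 81.133
Difference = 81.133 − 82.40 = -1.27

-1.27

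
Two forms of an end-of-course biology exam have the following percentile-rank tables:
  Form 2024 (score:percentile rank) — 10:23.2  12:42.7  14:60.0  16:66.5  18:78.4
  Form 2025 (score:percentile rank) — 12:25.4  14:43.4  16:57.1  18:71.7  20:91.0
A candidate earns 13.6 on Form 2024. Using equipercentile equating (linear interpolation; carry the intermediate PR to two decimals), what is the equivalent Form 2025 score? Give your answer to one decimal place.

PR of 13.6 on Form 2024: 42.7 + (13.6 − 12)/(14 − 12) × (60.0 − 42.7) = 56.54
On Form 2025, PR 56.54 falls between score 14 (PR 43.4) and 16 (PR 57.1).
Interpolate: 14 + (56.54 − 43.4)/(57.1 − 43.4) × (16 − 14) = 15.9

15.9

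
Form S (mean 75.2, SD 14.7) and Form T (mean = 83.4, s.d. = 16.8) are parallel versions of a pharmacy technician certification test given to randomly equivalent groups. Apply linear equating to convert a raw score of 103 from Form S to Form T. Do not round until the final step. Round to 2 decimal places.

115.17

Linear equating: y = (SD_Y/SD_X)(x − M_X) + M_Y
y = (16.8/14.7)(103 − 75.2) + 83.4
y = 1.142857 × 27.8 + 83.4 = 31.7714 + 83.4 = 115.17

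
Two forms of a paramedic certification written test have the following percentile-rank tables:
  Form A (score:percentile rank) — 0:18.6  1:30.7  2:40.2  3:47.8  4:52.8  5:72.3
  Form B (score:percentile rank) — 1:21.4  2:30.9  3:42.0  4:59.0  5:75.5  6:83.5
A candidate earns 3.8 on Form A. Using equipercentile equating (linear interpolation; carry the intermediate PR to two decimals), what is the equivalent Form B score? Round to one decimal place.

PR of 3.8 on Form A: 47.8 + (3.8 − 3)/(4 − 3) × (52.8 − 47.8) = 51.80
On Form B, PR 51.80 falls between score 3 (PR 42.0) and 4 (PR 59.0).
Interpolate: 3 + (51.80 − 42.0)/(59.0 − 42.0) × (4 − 3) = 3.6

3.6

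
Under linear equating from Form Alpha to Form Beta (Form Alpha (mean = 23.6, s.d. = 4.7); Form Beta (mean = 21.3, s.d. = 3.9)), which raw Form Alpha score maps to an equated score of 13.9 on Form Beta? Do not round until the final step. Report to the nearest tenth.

Invert y = (SD_Y/SD_X)(x − M_X) + M_Y:
x = (SD_X/SD_Y)(y − M_Y) + M_X = (4.7/3.9)(13.9 − 21.3) + 23.6
x = 1.205128 × -7.400 + 23.6 = 14.7

14.7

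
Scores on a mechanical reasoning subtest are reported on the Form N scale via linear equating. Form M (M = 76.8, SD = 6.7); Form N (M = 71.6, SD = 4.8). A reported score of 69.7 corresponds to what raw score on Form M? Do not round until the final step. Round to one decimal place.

Invert y = (SD_Y/SD_X)(x − M_X) + M_Y:
x = (SD_X/SD_Y)(y − M_Y) + M_X = (6.7/4.8)(69.7 − 71.6) + 76.8
x = 1.395833 × -1.900 + 76.8 = 74.1

74.1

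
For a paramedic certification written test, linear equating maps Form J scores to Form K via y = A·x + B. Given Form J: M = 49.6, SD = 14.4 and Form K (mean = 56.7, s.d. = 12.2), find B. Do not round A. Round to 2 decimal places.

14.68

A = SD_Y / SD_X = 12.2 / 14.4 = 0.847222
B = M_Y − A·M_X = 56.7 − 0.847222 × 49.6 = 14.68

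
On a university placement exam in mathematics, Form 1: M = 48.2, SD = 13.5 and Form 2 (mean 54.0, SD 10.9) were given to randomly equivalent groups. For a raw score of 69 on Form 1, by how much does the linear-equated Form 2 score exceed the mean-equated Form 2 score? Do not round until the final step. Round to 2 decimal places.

-4.01

Mean-equated: 69 + (54.0 − 48.2) = 74.80
Linear-equated: (10.9/13.5)(69 − 48.2) + 54.0 = 70.794
Difference = 70.794 − 74.80 = -4.01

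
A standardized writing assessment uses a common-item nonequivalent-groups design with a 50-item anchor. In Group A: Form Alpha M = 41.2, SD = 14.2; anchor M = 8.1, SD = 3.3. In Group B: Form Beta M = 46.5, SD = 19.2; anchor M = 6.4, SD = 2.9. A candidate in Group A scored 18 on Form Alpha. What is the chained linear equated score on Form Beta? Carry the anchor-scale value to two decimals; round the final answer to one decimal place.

22.1

Form Alpha → anchor (Group A): v = (3.3/14.2)(18 − 41.2) + 8.1 = 2.71
anchor → Form Beta (Group B): y = (19.2/2.9)(2.71 − 6.4) + 46.5 = 22.1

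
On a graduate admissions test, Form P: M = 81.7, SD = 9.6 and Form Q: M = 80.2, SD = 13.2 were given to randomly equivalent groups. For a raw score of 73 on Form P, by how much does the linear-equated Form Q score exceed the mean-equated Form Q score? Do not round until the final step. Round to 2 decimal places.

Mean-equated: 73 + (80.2 − 81.7) = 71.50
Linear-equated: (13.2/9.6)(73 − 81.7) + 80.2 = 68.237
Difference = 68.237 − 71.50 = -3.26

-3.26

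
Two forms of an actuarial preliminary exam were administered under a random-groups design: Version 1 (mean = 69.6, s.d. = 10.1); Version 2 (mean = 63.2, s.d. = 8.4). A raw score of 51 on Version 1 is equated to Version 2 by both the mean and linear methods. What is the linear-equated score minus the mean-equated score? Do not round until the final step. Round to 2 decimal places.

Mean-equated: 51 + (63.2 − 69.6) = 44.60
Linear-equated: (8.4/10.1)(51 − 69.6) + 63.2 = 47.731
Difference = 47.731 − 44.60 = 3.13

3.13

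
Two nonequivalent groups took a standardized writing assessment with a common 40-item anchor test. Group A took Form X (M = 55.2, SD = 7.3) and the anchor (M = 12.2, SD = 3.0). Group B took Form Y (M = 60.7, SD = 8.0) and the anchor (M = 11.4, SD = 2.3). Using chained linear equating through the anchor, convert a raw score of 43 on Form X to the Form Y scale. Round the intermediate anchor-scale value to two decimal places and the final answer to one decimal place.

46.1

Form X → anchor (Group A): v = (3.0/7.3)(43 − 55.2) + 12.2 = 7.19
anchor → Form Y (Group B): y = (8.0/2.3)(7.19 − 11.4) + 60.7 = 46.1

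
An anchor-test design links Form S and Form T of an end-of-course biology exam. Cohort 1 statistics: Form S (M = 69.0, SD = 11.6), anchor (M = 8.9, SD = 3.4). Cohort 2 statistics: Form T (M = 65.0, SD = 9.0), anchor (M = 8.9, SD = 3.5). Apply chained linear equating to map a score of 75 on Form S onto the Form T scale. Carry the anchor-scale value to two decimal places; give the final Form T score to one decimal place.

69.5

Form S → anchor (Cohort 1): v = (3.4/11.6)(75 − 69.0) + 8.9 = 10.66
anchor → Form T (Cohort 2): y = (9.0/3.5)(10.66 − 8.9) + 65.0 = 69.5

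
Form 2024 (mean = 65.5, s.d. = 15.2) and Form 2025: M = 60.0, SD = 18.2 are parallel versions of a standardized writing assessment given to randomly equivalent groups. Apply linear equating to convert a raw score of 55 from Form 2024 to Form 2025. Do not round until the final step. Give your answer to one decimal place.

47.4

Linear equating: y = (SD_Y/SD_X)(x − M_X) + M_Y
y = (18.2/15.2)(55 − 65.5) + 60.0
y = 1.197368 × -10.5 + 60.0 = -12.5724 + 60.0 = 47.4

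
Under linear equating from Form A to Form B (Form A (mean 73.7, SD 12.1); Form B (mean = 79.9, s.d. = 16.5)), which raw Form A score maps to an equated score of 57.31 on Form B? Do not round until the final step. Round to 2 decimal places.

Invert y = (SD_Y/SD_X)(x − M_X) + M_Y:
x = (SD_X/SD_Y)(y − M_Y) + M_X = (12.1/16.5)(57.31 − 79.9) + 73.7
x = 0.733333 × -22.590 + 73.7 = 57.13

57.13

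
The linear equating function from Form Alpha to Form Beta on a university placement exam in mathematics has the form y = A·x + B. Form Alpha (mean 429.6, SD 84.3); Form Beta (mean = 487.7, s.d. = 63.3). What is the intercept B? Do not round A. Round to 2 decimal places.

A = SD_Y / SD_X = 63.3 / 84.3 = 0.750890
B = M_Y − A·M_X = 487.7 − 0.750890 × 429.6 = 165.12

165.12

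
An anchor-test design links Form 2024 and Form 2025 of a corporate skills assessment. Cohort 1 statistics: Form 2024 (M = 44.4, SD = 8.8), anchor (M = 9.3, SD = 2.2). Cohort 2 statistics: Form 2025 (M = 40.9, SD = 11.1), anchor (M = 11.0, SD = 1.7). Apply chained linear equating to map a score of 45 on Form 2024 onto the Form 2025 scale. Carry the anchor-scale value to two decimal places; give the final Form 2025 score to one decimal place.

Form 2024 → anchor (Cohort 1): v = (2.2/8.8)(45 − 44.4) + 9.3 = 9.45
anchor → Form 2025 (Cohort 2): y = (11.1/1.7)(9.45 − 11.0) + 40.9 = 30.8

30.8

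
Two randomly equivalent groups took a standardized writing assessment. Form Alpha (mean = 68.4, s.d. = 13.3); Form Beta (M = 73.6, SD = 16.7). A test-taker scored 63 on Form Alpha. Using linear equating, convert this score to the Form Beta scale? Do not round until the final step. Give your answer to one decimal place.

66.8

Linear equating: y = (SD_Y/SD_X)(x − M_X) + M_Y
y = (16.7/13.3)(63 − 68.4) + 73.6
y = 1.255639 × -5.4 + 73.6 = -6.7805 + 73.6 = 66.8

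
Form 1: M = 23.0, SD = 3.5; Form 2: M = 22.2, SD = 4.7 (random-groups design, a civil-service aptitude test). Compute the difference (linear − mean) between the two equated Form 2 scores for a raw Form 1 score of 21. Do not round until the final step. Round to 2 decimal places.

-0.69

Mean-equated: 21 + (22.2 − 23.0) = 20.20
Linear-equated: (4.7/3.5)(21 − 23.0) + 22.2 = 19.514
Difference = 19.514 − 20.20 = -0.69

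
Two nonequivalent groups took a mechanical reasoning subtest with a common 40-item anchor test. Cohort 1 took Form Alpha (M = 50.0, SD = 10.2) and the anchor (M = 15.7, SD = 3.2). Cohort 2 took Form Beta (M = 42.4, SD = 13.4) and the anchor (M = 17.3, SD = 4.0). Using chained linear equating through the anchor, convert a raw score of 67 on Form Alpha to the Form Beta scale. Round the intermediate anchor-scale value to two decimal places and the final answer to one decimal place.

Form Alpha → anchor (Cohort 1): v = (3.2/10.2)(67 − 50.0) + 15.7 = 21.03
anchor → Form Beta (Cohort 2): y = (13.4/4.0)(21.03 − 17.3) + 42.4 = 54.9

54.9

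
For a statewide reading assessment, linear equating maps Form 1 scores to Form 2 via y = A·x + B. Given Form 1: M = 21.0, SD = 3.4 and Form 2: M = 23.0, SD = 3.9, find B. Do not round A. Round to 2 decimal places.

-1.09

A = SD_Y / SD_X = 3.9 / 3.4 = 1.147059
B = M_Y − A·M_X = 23.0 − 1.147059 × 21.0 = -1.09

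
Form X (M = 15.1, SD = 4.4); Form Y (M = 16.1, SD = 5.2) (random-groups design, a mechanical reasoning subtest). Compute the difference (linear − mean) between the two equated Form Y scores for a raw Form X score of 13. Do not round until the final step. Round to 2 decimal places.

-0.38

Mean-equated: 13 + (16.1 − 15.1) = 14.00
Linear-equated: (5.2/4.4)(13 − 15.1) + 16.1 = 13.618
Difference = 13.618 − 14.00 = -0.38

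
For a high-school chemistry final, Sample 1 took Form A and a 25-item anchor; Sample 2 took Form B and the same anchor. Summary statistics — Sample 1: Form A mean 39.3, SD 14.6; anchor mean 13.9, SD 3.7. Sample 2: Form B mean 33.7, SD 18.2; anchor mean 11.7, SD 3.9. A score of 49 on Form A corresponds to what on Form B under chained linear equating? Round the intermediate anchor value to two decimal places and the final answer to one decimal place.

55.4

Form A → anchor (Sample 1): v = (3.7/14.6)(49 − 39.3) + 13.9 = 16.36
anchor → Form B (Sample 2): y = (18.2/3.9)(16.36 − 11.7) + 33.7 = 55.4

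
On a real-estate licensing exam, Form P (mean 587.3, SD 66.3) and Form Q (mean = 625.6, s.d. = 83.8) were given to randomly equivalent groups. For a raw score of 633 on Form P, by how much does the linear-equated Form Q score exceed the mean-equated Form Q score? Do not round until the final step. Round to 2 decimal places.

12.06

Mean-equated: 633 + (625.6 − 587.3) = 671.30
Linear-equated: (83.8/66.3)(633 − 587.3) + 625.6 = 683.363
Difference = 683.363 − 671.30 = 12.06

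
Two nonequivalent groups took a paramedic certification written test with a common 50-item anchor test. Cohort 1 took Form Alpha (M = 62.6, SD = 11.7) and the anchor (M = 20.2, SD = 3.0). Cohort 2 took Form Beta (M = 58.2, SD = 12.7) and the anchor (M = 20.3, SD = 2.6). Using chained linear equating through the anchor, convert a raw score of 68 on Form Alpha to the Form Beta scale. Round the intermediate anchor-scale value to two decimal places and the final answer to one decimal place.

64.5

Form Alpha → anchor (Cohort 1): v = (3.0/11.7)(68 − 62.6) + 20.2 = 21.58
anchor → Form Beta (Cohort 2): y = (12.7/2.6)(21.58 − 20.3) + 58.2 = 64.5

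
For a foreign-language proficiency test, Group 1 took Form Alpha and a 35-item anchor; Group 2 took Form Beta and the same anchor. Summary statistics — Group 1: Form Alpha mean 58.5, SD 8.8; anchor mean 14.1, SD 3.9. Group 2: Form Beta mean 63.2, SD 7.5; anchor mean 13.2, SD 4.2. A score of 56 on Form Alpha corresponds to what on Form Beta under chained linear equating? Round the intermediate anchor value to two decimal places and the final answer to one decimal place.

Form Alpha → anchor (Group 1): v = (3.9/8.8)(56 − 58.5) + 14.1 = 12.99
anchor → Form Beta (Group 2): y = (7.5/4.2)(12.99 − 13.2) + 63.2 = 62.8

62.8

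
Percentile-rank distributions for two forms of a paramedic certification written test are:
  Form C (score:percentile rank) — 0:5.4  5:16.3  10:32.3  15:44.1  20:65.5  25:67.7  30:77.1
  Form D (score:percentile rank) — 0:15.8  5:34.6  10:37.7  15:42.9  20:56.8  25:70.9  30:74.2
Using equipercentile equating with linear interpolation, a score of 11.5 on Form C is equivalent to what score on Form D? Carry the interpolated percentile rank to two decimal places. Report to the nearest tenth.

7.0

PR of 11.5 on Form C: 32.3 + (11.5 − 10)/(15 − 10) × (44.1 − 32.3) = 35.84
On Form D, PR 35.84 falls between score 5 (PR 34.6) and 10 (PR 37.7).
Interpolate: 5 + (35.84 − 34.6)/(37.7 − 34.6) × (10 − 5) = 7.0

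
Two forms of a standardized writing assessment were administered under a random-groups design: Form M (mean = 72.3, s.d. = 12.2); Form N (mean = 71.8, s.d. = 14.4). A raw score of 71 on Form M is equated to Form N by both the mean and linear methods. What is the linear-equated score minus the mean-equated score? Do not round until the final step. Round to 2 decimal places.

-0.23

Mean-equated: 71 + (71.8 − 72.3) = 70.50
Linear-equated: (14.4/12.2)(71 − 72.3) + 71.8 = 70.266
Difference = 70.266 − 70.50 = -0.23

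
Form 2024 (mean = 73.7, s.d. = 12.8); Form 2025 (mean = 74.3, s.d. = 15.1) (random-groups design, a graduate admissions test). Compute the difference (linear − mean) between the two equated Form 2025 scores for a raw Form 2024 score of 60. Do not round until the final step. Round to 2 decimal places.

-2.46

Mean-equated: 60 + (74.3 − 73.7) = 60.60
Linear-equated: (15.1/12.8)(60 − 73.7) + 74.3 = 58.138
Difference = 58.138 − 60.60 = -2.46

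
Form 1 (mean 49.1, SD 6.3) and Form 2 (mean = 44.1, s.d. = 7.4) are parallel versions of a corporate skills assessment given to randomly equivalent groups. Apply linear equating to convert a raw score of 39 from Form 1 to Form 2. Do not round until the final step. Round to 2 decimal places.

Linear equating: y = (SD_Y/SD_X)(x − M_X) + M_Y
y = (7.4/6.3)(39 − 49.1) + 44.1
y = 1.174603 × -10.1 + 44.1 = -11.8635 + 44.1 = 32.24

32.24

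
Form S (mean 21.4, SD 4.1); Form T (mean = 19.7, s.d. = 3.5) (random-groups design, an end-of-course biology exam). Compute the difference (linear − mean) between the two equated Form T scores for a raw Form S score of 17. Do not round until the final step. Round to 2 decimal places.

0.64

Mean-equated: 17 + (19.7 − 21.4) = 15.30
Linear-equated: (3.5/4.1)(17 − 21.4) + 19.7 = 15.944
Difference = 15.944 − 15.30 = 0.64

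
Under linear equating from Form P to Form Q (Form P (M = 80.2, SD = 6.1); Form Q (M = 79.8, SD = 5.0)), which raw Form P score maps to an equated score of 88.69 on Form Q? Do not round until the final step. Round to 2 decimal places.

Invert y = (SD_Y/SD_X)(x − M_X) + M_Y:
x = (SD_X/SD_Y)(y − M_Y) + M_X = (6.1/5.0)(88.69 − 79.8) + 80.2
x = 1.220000 × 8.890 + 80.2 = 91.05

91.05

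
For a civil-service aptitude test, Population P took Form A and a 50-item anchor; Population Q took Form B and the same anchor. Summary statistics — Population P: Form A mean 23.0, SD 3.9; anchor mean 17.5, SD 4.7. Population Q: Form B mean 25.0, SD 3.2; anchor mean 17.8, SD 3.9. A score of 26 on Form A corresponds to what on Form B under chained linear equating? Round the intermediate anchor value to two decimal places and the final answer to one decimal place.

Form A → anchor (Population P): v = (4.7/3.9)(26 − 23.0) + 17.5 = 21.12
anchor → Form B (Population Q): y = (3.2/3.9)(21.12 − 17.8) + 25.0 = 27.7

27.7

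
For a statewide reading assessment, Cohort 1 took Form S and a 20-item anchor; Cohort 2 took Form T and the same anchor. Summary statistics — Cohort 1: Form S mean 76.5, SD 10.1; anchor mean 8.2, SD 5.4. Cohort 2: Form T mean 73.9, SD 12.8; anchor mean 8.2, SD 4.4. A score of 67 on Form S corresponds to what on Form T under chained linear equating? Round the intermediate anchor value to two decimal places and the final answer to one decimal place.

59.1

Form S → anchor (Cohort 1): v = (5.4/10.1)(67 − 76.5) + 8.2 = 3.12
anchor → Form T (Cohort 2): y = (12.8/4.4)(3.12 − 8.2) + 73.9 = 59.1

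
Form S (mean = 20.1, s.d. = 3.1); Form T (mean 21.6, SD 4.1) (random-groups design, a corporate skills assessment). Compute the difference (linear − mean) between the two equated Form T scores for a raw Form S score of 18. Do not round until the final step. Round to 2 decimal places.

Mean-equated: 18 + (21.6 − 20.1) = 19.50
Linear-equated: (4.1/3.1)(18 − 20.1) + 21.6 = 18.823
Difference = 18.823 − 19.50 = -0.68

-0.68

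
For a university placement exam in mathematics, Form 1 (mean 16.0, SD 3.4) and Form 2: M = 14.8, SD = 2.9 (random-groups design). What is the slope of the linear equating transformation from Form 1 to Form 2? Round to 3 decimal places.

A = SD_Y / SD_X = 2.9 / 3.4 = 0.853

0.853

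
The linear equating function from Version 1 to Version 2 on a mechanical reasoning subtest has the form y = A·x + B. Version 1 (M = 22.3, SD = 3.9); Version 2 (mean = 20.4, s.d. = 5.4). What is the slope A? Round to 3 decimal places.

A = SD_Y / SD_X = 5.4 / 3.9 = 1.385

1.385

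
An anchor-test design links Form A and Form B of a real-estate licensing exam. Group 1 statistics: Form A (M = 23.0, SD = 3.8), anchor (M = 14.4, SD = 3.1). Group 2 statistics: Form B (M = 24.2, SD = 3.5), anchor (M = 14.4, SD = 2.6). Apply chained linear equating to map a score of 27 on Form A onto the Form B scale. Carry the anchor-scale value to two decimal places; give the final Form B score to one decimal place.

28.6

Form A → anchor (Group 1): v = (3.1/3.8)(27 − 23.0) + 14.4 = 17.66
anchor → Form B (Group 2): y = (3.5/2.6)(17.66 − 14.4) + 24.2 = 28.6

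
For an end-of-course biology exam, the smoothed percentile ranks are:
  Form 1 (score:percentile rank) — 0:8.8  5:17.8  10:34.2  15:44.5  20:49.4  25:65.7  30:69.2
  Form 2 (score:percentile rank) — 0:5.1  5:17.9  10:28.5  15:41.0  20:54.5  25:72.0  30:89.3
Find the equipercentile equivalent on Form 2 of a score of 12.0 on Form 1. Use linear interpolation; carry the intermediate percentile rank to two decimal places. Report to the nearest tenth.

13.9

PR of 12.0 on Form 1: 34.2 + (12.0 − 10)/(15 − 10) × (44.5 − 34.2) = 38.32
On Form 2, PR 38.32 falls between score 10 (PR 28.5) and 15 (PR 41.0).
Interpolate: 10 + (38.32 − 28.5)/(41.0 − 28.5) × (15 − 10) = 13.9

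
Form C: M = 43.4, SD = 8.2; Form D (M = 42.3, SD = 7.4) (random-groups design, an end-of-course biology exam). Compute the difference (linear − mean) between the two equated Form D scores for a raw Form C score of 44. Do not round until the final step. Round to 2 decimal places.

Mean-equated: 44 + (42.3 − 43.4) = 42.90
Linear-equated: (7.4/8.2)(44 − 43.4) + 42.3 = 42.841
Difference = 42.841 − 42.90 = -0.06

-0.06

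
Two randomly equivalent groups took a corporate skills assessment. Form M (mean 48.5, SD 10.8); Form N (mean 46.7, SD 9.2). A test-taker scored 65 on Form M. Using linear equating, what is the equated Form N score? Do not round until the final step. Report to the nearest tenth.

60.8

Linear equating: y = (SD_Y/SD_X)(x − M_X) + M_Y
y = (9.2/10.8)(65 − 48.5) + 46.7
y = 0.851852 × 16.5 + 46.7 = 14.0556 + 46.7 = 60.8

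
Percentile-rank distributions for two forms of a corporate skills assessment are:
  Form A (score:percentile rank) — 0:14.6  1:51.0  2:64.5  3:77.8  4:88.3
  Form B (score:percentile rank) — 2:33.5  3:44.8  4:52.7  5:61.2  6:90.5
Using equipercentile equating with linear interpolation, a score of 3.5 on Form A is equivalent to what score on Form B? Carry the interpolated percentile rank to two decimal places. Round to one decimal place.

PR of 3.5 on Form A: 77.8 + (3.5 − 3)/(4 − 3) × (88.3 − 77.8) = 83.05
On Form B, PR 83.05 falls between score 5 (PR 61.2) and 6 (PR 90.5).
Interpolate: 5 + (83.05 − 61.2)/(90.5 − 61.2) × (6 − 5) = 5.7

5.7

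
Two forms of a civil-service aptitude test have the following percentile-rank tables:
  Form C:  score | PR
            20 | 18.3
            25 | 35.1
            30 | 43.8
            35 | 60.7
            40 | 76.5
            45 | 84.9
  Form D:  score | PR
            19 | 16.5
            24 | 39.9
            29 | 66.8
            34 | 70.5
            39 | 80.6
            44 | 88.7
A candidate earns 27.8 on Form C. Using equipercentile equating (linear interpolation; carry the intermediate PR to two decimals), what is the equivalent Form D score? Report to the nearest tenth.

PR of 27.8 on Form C: 35.1 + (27.8 − 25)/(30 − 25) × (43.8 − 35.1) = 39.97
On Form D, PR 39.97 falls between score 24 (PR 39.9) and 29 (PR 66.8).
Interpolate: 24 + (39.97 − 39.9)/(66.8 − 39.9) × (29 − 24) = 24.0

24.0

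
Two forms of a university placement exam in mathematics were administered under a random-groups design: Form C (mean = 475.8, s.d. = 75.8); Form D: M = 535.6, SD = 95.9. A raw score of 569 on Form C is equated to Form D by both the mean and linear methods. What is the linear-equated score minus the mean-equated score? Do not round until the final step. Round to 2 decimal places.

Mean-equated: 569 + (535.6 − 475.8) = 628.80
Linear-equated: (95.9/75.8)(569 − 475.8) + 535.6 = 653.514
Difference = 653.514 − 628.80 = 24.71

24.71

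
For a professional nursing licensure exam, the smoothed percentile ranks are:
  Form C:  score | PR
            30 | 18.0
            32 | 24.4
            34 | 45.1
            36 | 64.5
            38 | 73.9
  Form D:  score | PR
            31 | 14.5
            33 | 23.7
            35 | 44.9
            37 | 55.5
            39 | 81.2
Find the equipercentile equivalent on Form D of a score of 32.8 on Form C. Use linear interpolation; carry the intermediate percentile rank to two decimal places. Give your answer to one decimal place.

PR of 32.8 on Form C: 24.4 + (32.8 − 32)/(34 − 32) × (45.1 − 24.4) = 32.68
On Form D, PR 32.68 falls between score 33 (PR 23.7) and 35 (PR 44.9).
Interpolate: 33 + (32.68 − 23.7)/(44.9 − 23.7) × (35 − 33) = 33.8

33.8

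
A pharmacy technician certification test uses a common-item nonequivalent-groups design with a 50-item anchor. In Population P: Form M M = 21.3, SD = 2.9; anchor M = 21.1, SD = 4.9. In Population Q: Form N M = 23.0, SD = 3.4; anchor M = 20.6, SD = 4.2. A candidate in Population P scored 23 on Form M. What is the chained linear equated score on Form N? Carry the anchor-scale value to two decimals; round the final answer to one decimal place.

Form M → anchor (Population P): v = (4.9/2.9)(23 − 21.3) + 21.1 = 23.97
anchor → Form N (Population Q): y = (3.4/4.2)(23.97 − 20.6) + 23.0 = 25.7

25.7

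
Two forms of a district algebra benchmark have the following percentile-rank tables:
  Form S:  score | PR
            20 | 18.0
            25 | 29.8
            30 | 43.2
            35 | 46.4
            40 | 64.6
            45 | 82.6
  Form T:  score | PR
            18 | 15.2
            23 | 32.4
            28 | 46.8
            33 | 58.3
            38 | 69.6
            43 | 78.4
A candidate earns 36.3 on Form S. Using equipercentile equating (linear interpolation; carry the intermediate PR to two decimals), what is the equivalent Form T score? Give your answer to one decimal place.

PR of 36.3 on Form S: 46.4 + (36.3 − 35)/(40 − 35) × (64.6 − 46.4) = 51.13
On Form T, PR 51.13 falls between score 28 (PR 46.8) and 33 (PR 58.3).
Interpolate: 28 + (51.13 − 46.8)/(58.3 − 46.8) × (33 − 28) = 29.9

29.9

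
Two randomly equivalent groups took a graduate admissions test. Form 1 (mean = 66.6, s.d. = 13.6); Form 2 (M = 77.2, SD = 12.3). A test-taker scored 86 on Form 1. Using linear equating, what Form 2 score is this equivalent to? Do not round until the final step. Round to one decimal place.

Linear equating: y = (SD_Y/SD_X)(x − M_X) + M_Y
y = (12.3/13.6)(86 − 66.6) + 77.2
y = 0.904412 × 19.4 + 77.2 = 17.5456 + 77.2 = 94.7

94.7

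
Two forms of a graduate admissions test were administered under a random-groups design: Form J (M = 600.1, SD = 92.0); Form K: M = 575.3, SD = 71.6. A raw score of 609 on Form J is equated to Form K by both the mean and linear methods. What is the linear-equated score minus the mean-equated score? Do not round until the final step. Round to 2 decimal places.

Mean-equated: 609 + (575.3 − 600.1) = 584.20
Linear-equated: (71.6/92.0)(609 − 600.1) + 575.3 = 582.227
Difference = 582.227 − 584.20 = -1.97

-1.97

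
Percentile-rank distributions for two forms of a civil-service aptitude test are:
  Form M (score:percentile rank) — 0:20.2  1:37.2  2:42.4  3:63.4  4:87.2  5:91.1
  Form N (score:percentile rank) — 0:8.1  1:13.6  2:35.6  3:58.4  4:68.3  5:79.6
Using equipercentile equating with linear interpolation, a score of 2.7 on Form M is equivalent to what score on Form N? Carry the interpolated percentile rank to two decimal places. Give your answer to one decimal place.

2.9

PR of 2.7 on Form M: 42.4 + (2.7 − 2)/(3 − 2) × (63.4 − 42.4) = 57.10
On Form N, PR 57.10 falls between score 2 (PR 35.6) and 3 (PR 58.4).
Interpolate: 2 + (57.10 − 35.6)/(58.4 − 35.6) × (3 − 2) = 2.9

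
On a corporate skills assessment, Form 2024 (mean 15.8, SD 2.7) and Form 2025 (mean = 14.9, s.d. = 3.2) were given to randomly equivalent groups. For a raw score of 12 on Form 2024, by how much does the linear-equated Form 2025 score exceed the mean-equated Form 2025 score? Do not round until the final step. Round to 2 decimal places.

Mean-equated: 12 + (14.9 − 15.8) = 11.10
Linear-equated: (3.2/2.7)(12 − 15.8) + 14.9 = 10.396
Difference = 10.396 − 11.10 = -0.70

-0.70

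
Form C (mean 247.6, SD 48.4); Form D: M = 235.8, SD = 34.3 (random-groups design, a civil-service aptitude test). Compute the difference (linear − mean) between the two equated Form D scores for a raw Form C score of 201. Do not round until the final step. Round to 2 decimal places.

Mean-equated: 201 + (235.8 − 247.6) = 189.20
Linear-equated: (34.3/48.4)(201 − 247.6) + 235.8 = 202.776
Difference = 202.776 − 189.20 = 13.58

13.58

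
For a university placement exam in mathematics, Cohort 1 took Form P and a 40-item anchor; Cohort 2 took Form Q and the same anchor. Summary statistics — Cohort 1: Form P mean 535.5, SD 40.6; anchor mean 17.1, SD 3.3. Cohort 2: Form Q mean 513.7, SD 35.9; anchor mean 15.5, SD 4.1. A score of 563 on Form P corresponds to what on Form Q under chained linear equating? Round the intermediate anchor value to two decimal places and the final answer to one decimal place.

Form P → anchor (Cohort 1): v = (3.3/40.6)(563 − 535.5) + 17.1 = 19.34
anchor → Form Q (Cohort 2): y = (35.9/4.1)(19.34 − 15.5) + 513.7 = 547.3

547.3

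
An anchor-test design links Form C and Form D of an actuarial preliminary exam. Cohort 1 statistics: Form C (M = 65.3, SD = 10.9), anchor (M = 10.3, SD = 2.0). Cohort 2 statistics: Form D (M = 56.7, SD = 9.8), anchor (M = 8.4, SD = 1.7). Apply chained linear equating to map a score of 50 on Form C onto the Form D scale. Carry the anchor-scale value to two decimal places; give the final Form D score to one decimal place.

Form C → anchor (Cohort 1): v = (2.0/10.9)(50 − 65.3) + 10.3 = 7.49
anchor → Form D (Cohort 2): y = (9.8/1.7)(7.49 − 8.4) + 56.7 = 51.5

51.5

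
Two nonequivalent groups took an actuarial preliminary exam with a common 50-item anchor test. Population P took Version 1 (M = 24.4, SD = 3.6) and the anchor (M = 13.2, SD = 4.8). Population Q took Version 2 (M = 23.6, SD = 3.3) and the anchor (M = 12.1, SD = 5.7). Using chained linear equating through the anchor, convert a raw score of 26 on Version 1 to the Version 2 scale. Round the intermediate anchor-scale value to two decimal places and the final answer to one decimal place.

25.5

Version 1 → anchor (Population P): v = (4.8/3.6)(26 − 24.4) + 13.2 = 15.33
anchor → Version 2 (Population Q): y = (3.3/5.7)(15.33 − 12.1) + 23.6 = 25.5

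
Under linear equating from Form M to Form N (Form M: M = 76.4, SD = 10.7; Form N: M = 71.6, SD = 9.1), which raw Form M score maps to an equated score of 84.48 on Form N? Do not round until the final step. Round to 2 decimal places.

Invert y = (SD_Y/SD_X)(x − M_X) + M_Y:
x = (SD_X/SD_Y)(y − M_Y) + M_X = (10.7/9.1)(84.48 − 71.6) + 76.4
x = 1.175824 × 12.880 + 76.4 = 91.54

91.54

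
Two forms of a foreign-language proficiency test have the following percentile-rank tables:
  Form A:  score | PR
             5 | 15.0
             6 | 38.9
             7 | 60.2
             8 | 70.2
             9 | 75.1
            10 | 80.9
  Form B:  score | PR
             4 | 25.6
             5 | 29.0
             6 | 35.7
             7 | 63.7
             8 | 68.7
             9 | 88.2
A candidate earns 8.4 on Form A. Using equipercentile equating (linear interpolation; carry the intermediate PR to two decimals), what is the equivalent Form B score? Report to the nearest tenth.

PR of 8.4 on Form A: 70.2 + (8.4 − 8)/(9 − 8) × (75.1 − 70.2) = 72.16
On Form B, PR 72.16 falls between score 8 (PR 68.7) and 9 (PR 88.2).
Interpolate: 8 + (72.16 − 68.7)/(88.2 − 68.7) × (9 − 8) = 8.2

8.2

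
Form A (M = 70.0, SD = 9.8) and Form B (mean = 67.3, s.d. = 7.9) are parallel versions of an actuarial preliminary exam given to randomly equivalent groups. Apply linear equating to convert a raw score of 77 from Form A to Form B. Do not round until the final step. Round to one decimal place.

72.9

Linear equating: y = (SD_Y/SD_X)(x − M_X) + M_Y
y = (7.9/9.8)(77 − 70.0) + 67.3
y = 0.806122 × 7.0 + 67.3 = 5.6429 + 67.3 = 72.9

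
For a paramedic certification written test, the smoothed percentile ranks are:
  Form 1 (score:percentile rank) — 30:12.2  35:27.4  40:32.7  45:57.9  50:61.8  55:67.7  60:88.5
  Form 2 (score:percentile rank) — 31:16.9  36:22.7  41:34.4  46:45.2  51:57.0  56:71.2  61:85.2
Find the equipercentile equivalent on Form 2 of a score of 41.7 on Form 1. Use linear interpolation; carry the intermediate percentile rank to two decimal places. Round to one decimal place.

44.2

PR of 41.7 on Form 1: 32.7 + (41.7 − 40)/(45 − 40) × (57.9 − 32.7) = 41.27
On Form 2, PR 41.27 falls between score 41 (PR 34.4) and 46 (PR 45.2).
Interpolate: 41 + (41.27 − 34.4)/(45.2 − 34.4) × (46 − 41) = 44.2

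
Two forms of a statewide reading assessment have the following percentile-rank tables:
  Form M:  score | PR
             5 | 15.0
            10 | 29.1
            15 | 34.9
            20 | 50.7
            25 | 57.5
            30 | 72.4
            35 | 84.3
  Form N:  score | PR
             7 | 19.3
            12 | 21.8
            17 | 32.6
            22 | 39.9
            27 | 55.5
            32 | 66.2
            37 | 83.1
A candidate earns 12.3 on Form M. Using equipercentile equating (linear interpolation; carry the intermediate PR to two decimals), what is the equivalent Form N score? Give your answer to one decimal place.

PR of 12.3 on Form M: 29.1 + (12.3 − 10)/(15 − 10) × (34.9 − 29.1) = 31.77
On Form N, PR 31.77 falls between score 12 (PR 21.8) and 17 (PR 32.6).
Interpolate: 12 + (31.77 − 21.8)/(32.6 − 21.8) × (17 − 12) = 16.6

16.6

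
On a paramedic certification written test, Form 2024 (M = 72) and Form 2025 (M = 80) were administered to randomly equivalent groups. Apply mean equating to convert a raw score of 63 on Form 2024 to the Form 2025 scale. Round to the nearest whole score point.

Mean equating: y = x + (M_Y − M_X) = 63 + (80 − 72) = 71

71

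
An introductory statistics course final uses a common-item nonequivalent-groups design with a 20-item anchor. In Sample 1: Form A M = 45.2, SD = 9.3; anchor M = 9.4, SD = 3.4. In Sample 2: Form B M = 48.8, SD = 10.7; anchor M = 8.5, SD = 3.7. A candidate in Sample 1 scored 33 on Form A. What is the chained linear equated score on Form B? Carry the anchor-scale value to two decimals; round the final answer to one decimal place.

Form A → anchor (Sample 1): v = (3.4/9.3)(33 − 45.2) + 9.4 = 4.94
anchor → Form B (Sample 2): y = (10.7/3.7)(4.94 − 8.5) + 48.8 = 38.5

38.5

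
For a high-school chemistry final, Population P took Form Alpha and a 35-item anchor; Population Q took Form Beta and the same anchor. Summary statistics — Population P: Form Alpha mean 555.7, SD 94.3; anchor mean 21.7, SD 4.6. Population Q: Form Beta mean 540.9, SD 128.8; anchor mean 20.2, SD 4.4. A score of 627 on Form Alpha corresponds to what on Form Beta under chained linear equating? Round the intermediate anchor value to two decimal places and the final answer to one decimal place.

Form Alpha → anchor (Population P): v = (4.6/94.3)(627 − 555.7) + 21.7 = 25.18
anchor → Form Beta (Population Q): y = (128.8/4.4)(25.18 − 20.2) + 540.9 = 686.7

686.7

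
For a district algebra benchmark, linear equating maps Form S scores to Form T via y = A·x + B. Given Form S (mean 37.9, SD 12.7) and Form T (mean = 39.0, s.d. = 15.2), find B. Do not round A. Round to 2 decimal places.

A = SD_Y / SD_X = 15.2 / 12.7 = 1.196850
B = M_Y − A·M_X = 39.0 − 1.196850 × 37.9 = -6.36

-6.36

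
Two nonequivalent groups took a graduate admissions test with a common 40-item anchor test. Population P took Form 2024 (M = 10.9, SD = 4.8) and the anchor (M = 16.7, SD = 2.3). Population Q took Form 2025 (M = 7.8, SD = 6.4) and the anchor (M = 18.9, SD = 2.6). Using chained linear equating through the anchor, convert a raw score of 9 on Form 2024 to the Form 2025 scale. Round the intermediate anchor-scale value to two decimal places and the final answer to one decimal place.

Form 2024 → anchor (Population P): v = (2.3/4.8)(9 − 10.9) + 16.7 = 15.79
anchor → Form 2025 (Population Q): y = (6.4/2.6)(15.79 − 18.9) + 7.8 = 0.1

0.1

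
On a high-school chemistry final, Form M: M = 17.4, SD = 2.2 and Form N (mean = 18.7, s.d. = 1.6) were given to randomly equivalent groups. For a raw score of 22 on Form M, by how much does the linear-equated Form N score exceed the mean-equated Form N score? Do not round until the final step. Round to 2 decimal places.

-1.25

Mean-equated: 22 + (18.7 − 17.4) = 23.30
Linear-equated: (1.6/2.2)(22 − 17.4) + 18.7 = 22.045
Difference = 22.045 − 23.30 = -1.25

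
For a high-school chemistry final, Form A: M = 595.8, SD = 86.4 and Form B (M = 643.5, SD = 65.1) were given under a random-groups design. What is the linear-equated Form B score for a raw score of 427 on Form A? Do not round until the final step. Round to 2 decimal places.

516.31

Linear equating: y = (SD_Y/SD_X)(x − M_X) + M_Y
y = (65.1/86.4)(427 − 595.8) + 643.5
y = 0.753472 × -168.8 + 643.5 = -127.1861 + 643.5 = 516.31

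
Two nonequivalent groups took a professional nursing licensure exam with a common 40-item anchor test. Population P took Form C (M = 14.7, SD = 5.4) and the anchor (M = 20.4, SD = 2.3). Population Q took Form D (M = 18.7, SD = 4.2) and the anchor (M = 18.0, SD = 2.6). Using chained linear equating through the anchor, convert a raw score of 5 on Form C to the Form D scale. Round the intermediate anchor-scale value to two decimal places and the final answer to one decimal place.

15.9

Form C → anchor (Population P): v = (2.3/5.4)(5 − 14.7) + 20.4 = 16.27
anchor → Form D (Population Q): y = (4.2/2.6)(16.27 − 18.0) + 18.7 = 15.9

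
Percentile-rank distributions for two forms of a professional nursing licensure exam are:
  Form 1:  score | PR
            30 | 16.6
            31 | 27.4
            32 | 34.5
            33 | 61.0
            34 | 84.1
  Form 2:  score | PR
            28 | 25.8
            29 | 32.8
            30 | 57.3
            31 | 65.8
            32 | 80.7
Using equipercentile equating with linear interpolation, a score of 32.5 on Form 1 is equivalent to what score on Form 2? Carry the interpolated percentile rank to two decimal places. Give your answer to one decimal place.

29.6

PR of 32.5 on Form 1: 34.5 + (32.5 − 32)/(33 − 32) × (61.0 − 34.5) = 47.75
On Form 2, PR 47.75 falls between score 29 (PR 32.8) and 30 (PR 57.3).
Interpolate: 29 + (47.75 − 32.8)/(57.3 − 32.8) × (30 − 29) = 29.6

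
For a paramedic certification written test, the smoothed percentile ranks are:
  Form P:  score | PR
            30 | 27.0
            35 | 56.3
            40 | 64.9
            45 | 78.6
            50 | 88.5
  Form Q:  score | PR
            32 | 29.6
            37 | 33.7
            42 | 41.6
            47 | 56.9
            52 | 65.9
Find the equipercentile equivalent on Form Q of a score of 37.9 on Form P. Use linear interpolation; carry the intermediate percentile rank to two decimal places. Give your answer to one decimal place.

49.4

PR of 37.9 on Form P: 56.3 + (37.9 − 35)/(40 − 35) × (64.9 − 56.3) = 61.29
On Form Q, PR 61.29 falls between score 47 (PR 56.9) and 52 (PR 65.9).
Interpolate: 47 + (61.29 − 56.9)/(65.9 − 56.9) × (52 − 47) = 49.4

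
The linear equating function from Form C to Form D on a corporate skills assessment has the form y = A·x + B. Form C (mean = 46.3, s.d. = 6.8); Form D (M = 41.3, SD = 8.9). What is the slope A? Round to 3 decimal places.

1.309

A = SD_Y / SD_X = 8.9 / 6.8 = 1.309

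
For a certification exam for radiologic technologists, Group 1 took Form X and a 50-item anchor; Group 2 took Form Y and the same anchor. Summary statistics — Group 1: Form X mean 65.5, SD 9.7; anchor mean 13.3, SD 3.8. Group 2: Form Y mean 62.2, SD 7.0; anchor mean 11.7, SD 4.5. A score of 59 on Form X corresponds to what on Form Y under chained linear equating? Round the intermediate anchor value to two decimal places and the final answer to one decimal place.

60.7

Form X → anchor (Group 1): v = (3.8/9.7)(59 − 65.5) + 13.3 = 10.75
anchor → Form Y (Group 2): y = (7.0/4.5)(10.75 − 11.7) + 62.2 = 60.7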